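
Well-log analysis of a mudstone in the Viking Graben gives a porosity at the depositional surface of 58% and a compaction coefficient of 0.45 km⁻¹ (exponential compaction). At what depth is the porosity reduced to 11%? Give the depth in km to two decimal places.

Invert Athy's law: Z = ln(n₀/n) / c
Z = ln(0.58/0.11) / 0.45 = ln(5.273) / 0.45 = 1.6625 / 0.45 = 3.695 km

3.69 km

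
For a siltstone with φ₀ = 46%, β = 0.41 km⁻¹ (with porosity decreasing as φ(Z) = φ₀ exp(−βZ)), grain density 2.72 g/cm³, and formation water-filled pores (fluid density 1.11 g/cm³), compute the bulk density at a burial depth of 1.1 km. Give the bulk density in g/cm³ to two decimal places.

Porosity at depth: φ = 0.46·exp(−0.41×1.1) = 0.46×0.6370 = 0.2930
Bulk density: ρ_b = (1−φ)ρ_g + φ·ρ_f = 0.7070×2.72 + 0.2930×1.11
       = 1.923 + 0.325 = 2.248 g/cm³

2.25 g/cm³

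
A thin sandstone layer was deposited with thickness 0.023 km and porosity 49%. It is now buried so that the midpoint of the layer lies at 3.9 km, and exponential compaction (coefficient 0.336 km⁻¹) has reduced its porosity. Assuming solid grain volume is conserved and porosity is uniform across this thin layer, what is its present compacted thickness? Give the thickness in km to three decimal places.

0.014 km

Porosity at 3.9 km: phi = 0.49·exp(−0.336×3.9) = 0.1322
Solid-volume conservation: h(1−phi) = h₀(1−phi₀) ⇒ h = h₀·(1−phi₀)/(1−phi)
h = 0.023 × (1 − 0.49)/(1 − 0.1322) = 0.023 × 0.5877 = 0.0135 km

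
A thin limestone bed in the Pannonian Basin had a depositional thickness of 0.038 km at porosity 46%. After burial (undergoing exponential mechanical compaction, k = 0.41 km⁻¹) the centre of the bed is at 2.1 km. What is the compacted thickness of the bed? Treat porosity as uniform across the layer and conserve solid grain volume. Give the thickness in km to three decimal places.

Porosity at 2.1 km: φ = 0.46·exp(−0.41×2.1) = 0.1945
Solid-volume conservation: h(1−φ) = h₀(1−φ₀) ⇒ h = h₀·(1−φ₀)/(1−φ)
h = 0.038 × (1 − 0.46)/(1 − 0.1945) = 0.038 × 0.6704 = 0.0255 km

0.025 km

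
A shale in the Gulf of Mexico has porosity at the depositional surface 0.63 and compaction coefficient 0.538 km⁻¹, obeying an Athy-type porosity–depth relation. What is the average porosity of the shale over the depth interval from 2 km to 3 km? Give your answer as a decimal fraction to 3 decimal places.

⟨φ⟩ = (1/(Z₂−Z₁)) ∫ φ₀ e^(−cZ) dZ = φ₀·(e^(−c·Z₁) − e^(−c·Z₂)) / (c·(Z₂−Z₁))
e^(−0.538×2) = 0.3410; e^(−0.538×3) = 0.1991
⟨φ⟩ = 0.63 × (0.3410 − 0.1991) / (0.538 × 1) = 0.63 × 0.2637 = 0.1661

0.166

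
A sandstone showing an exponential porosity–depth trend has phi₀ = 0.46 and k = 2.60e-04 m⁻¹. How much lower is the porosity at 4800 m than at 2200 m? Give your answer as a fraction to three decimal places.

Working in km (1 km = 1000 m; k in km⁻¹ = k in m⁻¹ × 1000):
phi(2.2) = 0.46·e^(−0.26×2.2) = 0.2596
phi(4.8) = 0.46·e^(−0.26×4.8) = 0.1321
Δphi = 0.2596 − 0.1321 = 0.1276

0.128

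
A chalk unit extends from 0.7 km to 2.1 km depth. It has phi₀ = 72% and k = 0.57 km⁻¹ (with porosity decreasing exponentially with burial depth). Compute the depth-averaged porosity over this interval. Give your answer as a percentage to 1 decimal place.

33.3%

⟨phi⟩ = (1/(d₂−d₁)) ∫ phi₀ e^(−kd) dd = phi₀·(e^(−k·d₁) − e^(−k·d₂)) / (k·(d₂−d₁))
e^(−0.57×0.7) = 0.6710; e^(−0.57×2.1) = 0.3021
⟨phi⟩ = 0.72 × (0.6710 − 0.3021) / (0.57 × 1.4) = 0.72 × 0.4623 = 0.3328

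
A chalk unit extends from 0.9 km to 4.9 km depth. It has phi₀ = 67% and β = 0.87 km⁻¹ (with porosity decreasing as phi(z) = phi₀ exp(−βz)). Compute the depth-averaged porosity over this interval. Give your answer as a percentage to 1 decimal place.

8.5%

⟨phi⟩ = (1/(z₂−z₁)) ∫ phi₀ e^(−βz) dz = phi₀·(e^(−β·z₁) − e^(−β·z₂)) / (β·(z₂−z₁))
e^(−0.87×0.9) = 0.4570; e^(−0.87×4.9) = 0.0141
⟨phi⟩ = 0.67 × (0.4570 − 0.0141) / (0.87 × 4) = 0.67 × 0.1273 = 0.0853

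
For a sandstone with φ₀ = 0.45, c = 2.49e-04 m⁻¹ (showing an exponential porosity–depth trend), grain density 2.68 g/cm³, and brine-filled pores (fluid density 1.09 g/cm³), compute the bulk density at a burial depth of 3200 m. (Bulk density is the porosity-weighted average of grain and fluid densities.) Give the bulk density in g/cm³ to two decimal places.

2.36 g/cm³

Working in km (1 km = 1000 m; c in km⁻¹ = c in m⁻¹ × 1000):
Porosity at depth: φ = 0.45·exp(−0.249×3.2) = 0.45×0.4508 = 0.2028
Bulk density: ρ_b = (1−φ)ρ_g + φ·ρ_f = 0.7972×2.68 + 0.2028×1.09
       = 2.136 + 0.221 = 2.357 g/cm³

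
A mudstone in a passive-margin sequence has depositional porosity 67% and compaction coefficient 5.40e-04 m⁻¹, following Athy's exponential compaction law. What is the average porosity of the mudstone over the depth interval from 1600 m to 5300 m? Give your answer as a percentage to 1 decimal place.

12.2%

Working in km (1 km = 1000 m; β in km⁻¹ = β in m⁻¹ × 1000):
⟨phi⟩ = (1/(Z₂−Z₁)) ∫ phi₀ e^(−βZ) dZ = phi₀·(e^(−β·Z₁) − e^(−β·Z₂)) / (β·(Z₂−Z₁))
e^(−0.54×1.6) = 0.4215; e^(−0.54×5.3) = 0.0572
⟨phi⟩ = 0.67 × (0.4215 − 0.0572) / (0.54 × 3.7) = 0.67 × 0.1823 = 0.1222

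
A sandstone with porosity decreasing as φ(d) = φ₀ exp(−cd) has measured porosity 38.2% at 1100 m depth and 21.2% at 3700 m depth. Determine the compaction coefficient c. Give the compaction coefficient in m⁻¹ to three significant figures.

0.000226 m⁻¹

Working in km (1 km = 1000 m; c in km⁻¹ = c in m⁻¹ × 1000):
Athy: φ(d) = φ₀ e^(−cd) ⇒ φ₁/φ₂ = e^{c(d₂−d₁)} ⇒ c = ln(φ₁/φ₂)/(d₂−d₁)
c = ln(0.382/0.212) / (3.7 − 1.1) = ln(1.802) / 2.6 = 0.5888 / 2.6 = 0.2265 km⁻¹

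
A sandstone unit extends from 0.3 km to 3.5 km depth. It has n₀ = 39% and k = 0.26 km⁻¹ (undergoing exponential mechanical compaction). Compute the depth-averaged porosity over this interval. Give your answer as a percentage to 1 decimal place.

⟨n⟩ = (1/(z₂−z₁)) ∫ n₀ e^(−kz) dz = n₀·(e^(−k·z₁) − e^(−k·z₂)) / (k·(z₂−z₁))
e^(−0.26×0.3) = 0.9250; e^(−0.26×3.5) = 0.4025
⟨n⟩ = 0.39 × (0.9250 − 0.4025) / (0.26 × 3.2) = 0.39 × 0.6279 = 0.2449

24.5%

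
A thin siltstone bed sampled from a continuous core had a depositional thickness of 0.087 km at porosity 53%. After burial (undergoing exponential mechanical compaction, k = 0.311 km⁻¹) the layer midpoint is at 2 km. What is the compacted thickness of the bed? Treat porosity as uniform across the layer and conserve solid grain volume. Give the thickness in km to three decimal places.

0.057 km

Porosity at 2 km: n = 0.53·exp(−0.311×2) = 0.2845
Solid-volume conservation: h(1−n) = h₀(1−n₀) ⇒ h = h₀·(1−n₀)/(1−n)
h = 0.087 × (1 − 0.53)/(1 − 0.2845) = 0.087 × 0.6569 = 0.0572 km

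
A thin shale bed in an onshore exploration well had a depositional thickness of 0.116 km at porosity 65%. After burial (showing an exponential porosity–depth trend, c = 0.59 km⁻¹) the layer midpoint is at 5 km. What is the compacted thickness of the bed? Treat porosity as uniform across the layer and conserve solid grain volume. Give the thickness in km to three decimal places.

0.042 km

Porosity at 5 km: n = 0.65·exp(−0.59×5) = 0.0340
Solid-volume conservation: h(1−n) = h₀(1−n₀) ⇒ h = h₀·(1−n₀)/(1−n)
h = 0.116 × (1 − 0.65)/(1 − 0.0340) = 0.116 × 0.3623 = 0.0420 km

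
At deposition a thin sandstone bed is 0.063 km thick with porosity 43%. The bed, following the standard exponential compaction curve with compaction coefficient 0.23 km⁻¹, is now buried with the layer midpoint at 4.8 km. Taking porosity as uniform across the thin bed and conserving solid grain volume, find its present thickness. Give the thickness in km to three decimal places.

Porosity at 4.8 km: phi = 0.43·exp(−0.23×4.8) = 0.1426
Solid-volume conservation: h(1−phi) = h₀(1−phi₀) ⇒ h = h₀·(1−phi₀)/(1−phi)
h = 0.063 × (1 − 0.43)/(1 − 0.1426) = 0.063 × 0.6648 = 0.0419 km

0.042 km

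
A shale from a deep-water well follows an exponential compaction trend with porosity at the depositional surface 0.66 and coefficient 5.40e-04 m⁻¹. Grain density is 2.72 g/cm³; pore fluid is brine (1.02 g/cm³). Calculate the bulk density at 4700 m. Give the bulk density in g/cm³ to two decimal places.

Working in km (1 km = 1000 m; c in km⁻¹ = c in m⁻¹ × 1000):
Porosity at depth: φ = 0.66·exp(−0.54×4.7) = 0.66×0.0790 = 0.0522
Bulk density: ρ_b = (1−φ)ρ_g + φ·ρ_f = 0.9478×2.72 + 0.0522×1.02
       = 2.578 + 0.053 = 2.631 g/cm³

2.63 g/cm³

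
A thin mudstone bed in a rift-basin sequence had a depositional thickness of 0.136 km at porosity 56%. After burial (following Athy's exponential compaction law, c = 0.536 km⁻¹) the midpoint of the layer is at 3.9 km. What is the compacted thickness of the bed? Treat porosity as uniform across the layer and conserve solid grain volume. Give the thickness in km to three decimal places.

0.064 km

Porosity at 3.9 km: n = 0.56·exp(−0.536×3.9) = 0.0692
Solid-volume conservation: h(1−n) = h₀(1−n₀) ⇒ h = h₀·(1−n₀)/(1−n)
h = 0.136 × (1 − 0.56)/(1 − 0.0692) = 0.136 × 0.4727 = 0.0643 km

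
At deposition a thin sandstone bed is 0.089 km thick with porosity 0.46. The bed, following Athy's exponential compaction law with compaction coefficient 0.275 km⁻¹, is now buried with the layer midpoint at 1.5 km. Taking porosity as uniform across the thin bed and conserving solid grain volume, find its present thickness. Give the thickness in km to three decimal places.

0.069 km

Porosity at 1.5 km: phi = 0.46·exp(−0.275×1.5) = 0.3045
Solid-volume conservation: h(1−phi) = h₀(1−phi₀) ⇒ h = h₀·(1−phi₀)/(1−phi)
h = 0.089 × (1 − 0.46)/(1 − 0.3045) = 0.089 × 0.7764 = 0.0691 km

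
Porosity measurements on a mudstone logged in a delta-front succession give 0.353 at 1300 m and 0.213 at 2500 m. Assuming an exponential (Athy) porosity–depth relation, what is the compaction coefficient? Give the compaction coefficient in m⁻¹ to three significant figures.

Working in km (1 km = 1000 m; c in km⁻¹ = c in m⁻¹ × 1000):
Athy: φ(Z) = φ₀ e^(−cZ) ⇒ φ₁/φ₂ = e^{c(Z₂−Z₁)} ⇒ c = ln(φ₁/φ₂)/(Z₂−Z₁)
c = ln(0.353/0.213) / (2.5 − 1.3) = ln(1.657) / 1.2 = 0.5052 / 1.2 = 0.421 km⁻¹

0.000421 m⁻¹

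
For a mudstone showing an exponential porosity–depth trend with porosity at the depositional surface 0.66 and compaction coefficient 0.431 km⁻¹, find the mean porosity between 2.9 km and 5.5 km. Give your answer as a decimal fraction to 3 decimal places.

⟨φ⟩ = (1/(Z₂−Z₁)) ∫ φ₀ e^(−βZ) dZ = φ₀·(e^(−β·Z₁) − e^(−β·Z₂)) / (β·(Z₂−Z₁))
e^(−0.431×2.9) = 0.2865; e^(−0.431×5.5) = 0.0934
⟨φ⟩ = 0.66 × (0.2865 − 0.0934) / (0.431 × 2.6) = 0.66 × 0.1723 = 0.1137

0.114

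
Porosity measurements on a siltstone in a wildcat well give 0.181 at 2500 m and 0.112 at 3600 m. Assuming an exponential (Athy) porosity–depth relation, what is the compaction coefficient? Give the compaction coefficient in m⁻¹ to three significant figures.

Working in km (1 km = 1000 m; c in km⁻¹ = c in m⁻¹ × 1000):
Athy: n(Z) = n₀ e^(−cZ) ⇒ n₁/n₂ = e^{c(Z₂−Z₁)} ⇒ c = ln(n₁/n₂)/(Z₂−Z₁)
c = ln(0.181/0.112) / (3.6 − 2.5) = ln(1.616) / 1.1 = 0.4800 / 1.1 = 0.4364 km⁻¹

0.000436 m⁻¹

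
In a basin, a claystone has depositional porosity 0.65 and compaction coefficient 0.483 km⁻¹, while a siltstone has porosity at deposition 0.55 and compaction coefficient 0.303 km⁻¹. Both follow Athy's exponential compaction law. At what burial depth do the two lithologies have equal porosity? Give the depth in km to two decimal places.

Set n₀ₐ e^(−cₐz) = n₀ᵦ e^(−cᵦz) ⇒ ln(n₀ₐ/n₀ᵦ) = (cₐ − cᵦ)·z
z = ln(0.65/0.55) / (0.483 − 0.303) = 0.1671 / 0.18 = 0.928 km

0.93 km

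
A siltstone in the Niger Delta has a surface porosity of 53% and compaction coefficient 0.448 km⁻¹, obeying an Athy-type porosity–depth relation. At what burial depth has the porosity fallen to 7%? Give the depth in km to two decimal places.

Invert Athy's law: z = ln(phi₀/phi) / c
z = ln(0.53/0.07) / 0.448 = ln(7.571) / 0.448 = 2.0244 / 0.448 = 4.519 km

4.52 km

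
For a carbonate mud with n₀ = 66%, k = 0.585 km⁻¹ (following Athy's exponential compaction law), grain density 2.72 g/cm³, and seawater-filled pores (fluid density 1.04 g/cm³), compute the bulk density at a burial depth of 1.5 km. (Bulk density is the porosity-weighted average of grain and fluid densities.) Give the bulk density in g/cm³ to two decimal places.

Porosity at depth: n = 0.66·exp(−0.585×1.5) = 0.66×0.4158 = 0.2744
Bulk density: ρ_b = (1−n)ρ_g + n·ρ_f = 0.7256×2.72 + 0.2744×1.04
       = 1.974 + 0.285 = 2.259 g/cm³

2.26 g/cm³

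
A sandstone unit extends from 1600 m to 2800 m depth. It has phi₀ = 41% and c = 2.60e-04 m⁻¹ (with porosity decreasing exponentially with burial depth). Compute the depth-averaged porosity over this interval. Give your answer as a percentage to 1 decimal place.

Working in km (1 km = 1000 m; c in km⁻¹ = c in m⁻¹ × 1000):
⟨phi⟩ = (1/(d₂−d₁)) ∫ phi₀ e^(−cd) dd = phi₀·(e^(−c·d₁) − e^(−c·d₂)) / (c·(d₂−d₁))
e^(−0.26×1.6) = 0.6597; e^(−0.26×2.8) = 0.4829
⟨phi⟩ = 0.41 × (0.6597 − 0.4829) / (0.26 × 1.2) = 0.41 × 0.5667 = 0.2323

23.2%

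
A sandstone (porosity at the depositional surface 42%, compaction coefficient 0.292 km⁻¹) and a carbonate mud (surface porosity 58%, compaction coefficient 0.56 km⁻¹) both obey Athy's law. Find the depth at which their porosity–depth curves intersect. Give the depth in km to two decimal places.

1.20 km

Set phi₀ₐ e^(−βₐz) = phi₀ᵦ e^(−βᵦz) ⇒ ln(phi₀ₐ/phi₀ᵦ) = (βₐ − βᵦ)·z
z = ln(0.42/0.58) / (0.292 − 0.56) = -0.3228 / -0.268 = 1.204 km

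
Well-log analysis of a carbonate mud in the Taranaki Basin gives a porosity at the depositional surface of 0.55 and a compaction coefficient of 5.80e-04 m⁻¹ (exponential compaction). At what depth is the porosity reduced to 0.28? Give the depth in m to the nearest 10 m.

Working in km (1 km = 1000 m; k in km⁻¹ = k in m⁻¹ × 1000):
Invert Athy's law: d = ln(phi₀/phi) / k
d = ln(0.55/0.28) / 0.58 = ln(1.964) / 0.58 = 0.6751 / 0.58 = 1.164 km

1160 m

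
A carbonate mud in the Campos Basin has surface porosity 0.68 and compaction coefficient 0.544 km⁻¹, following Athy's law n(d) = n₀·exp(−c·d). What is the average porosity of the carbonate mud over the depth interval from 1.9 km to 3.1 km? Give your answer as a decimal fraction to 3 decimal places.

0.178

⟨n⟩ = (1/(d₂−d₁)) ∫ n₀ e^(−cd) dd = n₀·(e^(−c·d₁) − e^(−c·d₂)) / (c·(d₂−d₁))
e^(−0.544×1.9) = 0.3557; e^(−0.544×3.1) = 0.1852
⟨n⟩ = 0.68 × (0.3557 − 0.1852) / (0.544 × 1.2) = 0.68 × 0.2612 = 0.1776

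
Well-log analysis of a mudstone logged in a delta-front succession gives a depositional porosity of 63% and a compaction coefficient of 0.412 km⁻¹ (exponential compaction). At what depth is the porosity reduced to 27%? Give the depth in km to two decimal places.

Invert Athy's law: z = ln(φ₀/φ) / β
z = ln(0.63/0.27) / 0.412 = ln(2.333) / 0.412 = 0.8473 / 0.412 = 2.057 km

2.06 km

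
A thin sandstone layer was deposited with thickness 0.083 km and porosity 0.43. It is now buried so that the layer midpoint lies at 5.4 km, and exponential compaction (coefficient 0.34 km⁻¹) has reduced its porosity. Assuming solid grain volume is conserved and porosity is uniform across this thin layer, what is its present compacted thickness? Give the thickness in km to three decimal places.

Porosity at 5.4 km: φ = 0.43·exp(−0.34×5.4) = 0.0686
Solid-volume conservation: h(1−φ) = h₀(1−φ₀) ⇒ h = h₀·(1−φ₀)/(1−φ)
h = 0.083 × (1 − 0.43)/(1 − 0.0686) = 0.083 × 0.6120 = 0.0508 km

0.051 km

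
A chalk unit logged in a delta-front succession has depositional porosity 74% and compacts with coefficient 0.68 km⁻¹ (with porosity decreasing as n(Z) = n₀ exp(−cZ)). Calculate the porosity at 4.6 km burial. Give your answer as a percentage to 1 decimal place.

3.2%

n = n₀·exp(−c·Z) = 0.74 × exp(−0.68 × 4.6) = 0.74 × exp(−3.128)
  = 0.74 × 0.0438 = 0.0324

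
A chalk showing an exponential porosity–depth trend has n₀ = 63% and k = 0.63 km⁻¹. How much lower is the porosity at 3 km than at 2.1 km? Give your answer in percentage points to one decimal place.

n(2.1) = 0.63·e^(−0.63×2.1) = 0.1678
n(3) = 0.63·e^(−0.63×3) = 0.0952
Δn = 0.1678 − 0.0952 = 0.0726

7.3 percentage points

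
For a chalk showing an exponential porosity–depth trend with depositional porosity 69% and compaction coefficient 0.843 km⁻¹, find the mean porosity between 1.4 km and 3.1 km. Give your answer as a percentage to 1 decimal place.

11.3%

⟨n⟩ = (1/(d₂−d₁)) ∫ n₀ e^(−kd) dd = n₀·(e^(−k·d₁) − e^(−k·d₂)) / (k·(d₂−d₁))
e^(−0.843×1.4) = 0.3072; e^(−0.843×3.1) = 0.0733
⟨n⟩ = 0.69 × (0.3072 − 0.0733) / (0.843 × 1.7) = 0.69 × 0.1632 = 0.1126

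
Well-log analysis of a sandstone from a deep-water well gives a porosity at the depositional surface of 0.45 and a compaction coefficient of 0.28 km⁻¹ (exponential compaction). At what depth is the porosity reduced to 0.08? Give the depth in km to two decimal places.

6.17 km

Invert Athy's law: d = ln(n₀/n) / c
d = ln(0.45/0.08) / 0.28 = ln(5.625) / 0.28 = 1.7272 / 0.28 = 6.169 km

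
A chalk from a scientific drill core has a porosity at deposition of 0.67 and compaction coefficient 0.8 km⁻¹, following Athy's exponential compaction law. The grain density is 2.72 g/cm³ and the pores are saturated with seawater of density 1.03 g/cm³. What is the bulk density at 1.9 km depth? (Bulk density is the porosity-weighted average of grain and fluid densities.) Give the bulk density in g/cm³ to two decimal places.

Porosity at depth: φ = 0.67·exp(−0.8×1.9) = 0.67×0.2187 = 0.1465
Bulk density: ρ_b = (1−φ)ρ_g + φ·ρ_f = 0.8535×2.72 + 0.1465×1.03
       = 2.321 + 0.151 = 2.472 g/cm³

2.47 g/cm³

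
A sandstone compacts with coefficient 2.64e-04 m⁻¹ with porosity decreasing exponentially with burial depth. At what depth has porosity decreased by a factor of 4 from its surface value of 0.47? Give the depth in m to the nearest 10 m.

5250 m

Working in km (1 km = 1000 m; k in km⁻¹ = k in m⁻¹ × 1000):
φ/φ₀ = 1/4 ⇒ exp(−k·z) = 1/4 ⇒ z = ln(4) / k
z = 1.3863 / 0.264 = 5.251 km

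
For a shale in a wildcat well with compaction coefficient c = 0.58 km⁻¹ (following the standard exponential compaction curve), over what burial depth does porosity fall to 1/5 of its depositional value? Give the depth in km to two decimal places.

2.77 km

φ/φ₀ = 1/5 ⇒ exp(−c·Z) = 1/5 ⇒ Z = ln(5) / c
Z = 1.6094 / 0.58 = 2.775 km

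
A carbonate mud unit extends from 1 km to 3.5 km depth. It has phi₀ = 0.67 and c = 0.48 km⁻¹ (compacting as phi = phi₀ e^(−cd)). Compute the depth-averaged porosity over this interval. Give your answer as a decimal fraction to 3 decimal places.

0.241

⟨phi⟩ = (1/(d₂−d₁)) ∫ phi₀ e^(−cd) dd = phi₀·(e^(−c·d₁) − e^(−c·d₂)) / (c·(d₂−d₁))
e^(−0.48×1) = 0.6188; e^(−0.48×3.5) = 0.1864
⟨phi⟩ = 0.67 × (0.6188 − 0.1864) / (0.48 × 2.5) = 0.67 × 0.3603 = 0.2414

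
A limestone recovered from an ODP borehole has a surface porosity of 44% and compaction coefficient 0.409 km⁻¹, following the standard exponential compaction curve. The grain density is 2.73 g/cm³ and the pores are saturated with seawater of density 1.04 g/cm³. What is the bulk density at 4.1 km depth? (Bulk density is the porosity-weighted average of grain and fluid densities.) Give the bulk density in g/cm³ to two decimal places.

Porosity at depth: phi = 0.44·exp(−0.409×4.1) = 0.44×0.1870 = 0.0823
Bulk density: ρ_b = (1−phi)ρ_g + phi·ρ_f = 0.9177×2.73 + 0.0823×1.04
       = 2.505 + 0.086 = 2.591 g/cm³

2.59 g/cm³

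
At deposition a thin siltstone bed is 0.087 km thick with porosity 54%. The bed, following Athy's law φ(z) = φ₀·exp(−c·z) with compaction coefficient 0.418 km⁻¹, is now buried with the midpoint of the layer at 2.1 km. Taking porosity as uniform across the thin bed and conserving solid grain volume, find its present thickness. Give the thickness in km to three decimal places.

Porosity at 2.1 km: φ = 0.54·exp(−0.418×2.1) = 0.2245
Solid-volume conservation: h(1−φ) = h₀(1−φ₀) ⇒ h = h₀·(1−φ₀)/(1−φ)
h = 0.087 × (1 − 0.54)/(1 − 0.2245) = 0.087 × 0.5931 = 0.0516 km

0.052 km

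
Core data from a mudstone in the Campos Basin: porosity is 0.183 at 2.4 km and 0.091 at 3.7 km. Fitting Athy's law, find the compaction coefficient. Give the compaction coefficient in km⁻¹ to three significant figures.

0.537 km⁻¹

Athy: φ(Z) = φ₀ e^(−βZ) ⇒ φ₁/φ₂ = e^{β(Z₂−Z₁)} ⇒ β = ln(φ₁/φ₂)/(Z₂−Z₁)
β = ln(0.183/0.091) / (3.7 − 2.4) = ln(2.011) / 1.3 = 0.6986 / 1.3 = 0.5374 km⁻¹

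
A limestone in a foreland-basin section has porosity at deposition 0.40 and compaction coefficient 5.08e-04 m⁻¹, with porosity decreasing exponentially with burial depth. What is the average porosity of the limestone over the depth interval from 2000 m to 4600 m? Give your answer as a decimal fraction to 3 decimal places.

0.080

Working in km (1 km = 1000 m; β in km⁻¹ = β in m⁻¹ × 1000):
⟨phi⟩ = (1/(Z₂−Z₁)) ∫ phi₀ e^(−βZ) dZ = phi₀·(e^(−β·Z₁) − e^(−β·Z₂)) / (β·(Z₂−Z₁))
e^(−0.508×2) = 0.3620; e^(−0.508×4.6) = 0.0966
⟨phi⟩ = 0.4 × (0.3620 − 0.0966) / (0.508 × 2.6) = 0.4 × 0.2009 = 0.0804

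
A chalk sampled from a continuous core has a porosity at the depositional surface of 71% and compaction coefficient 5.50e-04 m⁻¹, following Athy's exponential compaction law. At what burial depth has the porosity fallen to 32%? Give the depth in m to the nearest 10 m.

1450 m

Working in km (1 km = 1000 m; k in km⁻¹ = k in m⁻¹ × 1000):
Invert Athy's law: z = ln(n₀/n) / k
z = ln(0.71/0.32) / 0.55 = ln(2.219) / 0.55 = 0.7969 / 0.55 = 1.449 km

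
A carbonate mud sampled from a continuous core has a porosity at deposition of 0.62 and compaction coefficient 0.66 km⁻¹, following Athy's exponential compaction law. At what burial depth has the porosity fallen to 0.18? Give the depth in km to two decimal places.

1.87 km

Invert Athy's law: z = ln(n₀/n) / k
z = ln(0.62/0.18) / 0.66 = ln(3.444) / 0.66 = 1.2368 / 0.66 = 1.874 km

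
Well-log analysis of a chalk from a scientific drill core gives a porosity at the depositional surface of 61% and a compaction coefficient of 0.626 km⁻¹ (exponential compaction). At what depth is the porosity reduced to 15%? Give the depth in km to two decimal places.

Invert Athy's law: z = ln(n₀/n) / c
z = ln(0.61/0.15) / 0.626 = ln(4.067) / 0.626 = 1.4028 / 0.626 = 2.241 km

2.24 km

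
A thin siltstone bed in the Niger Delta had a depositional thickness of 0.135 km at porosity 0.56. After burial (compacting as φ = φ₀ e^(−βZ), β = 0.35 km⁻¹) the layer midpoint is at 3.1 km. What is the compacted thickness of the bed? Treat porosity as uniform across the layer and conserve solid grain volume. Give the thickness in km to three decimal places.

Porosity at 3.1 km: φ = 0.56·exp(−0.35×3.1) = 0.1892
Solid-volume conservation: h(1−φ) = h₀(1−φ₀) ⇒ h = h₀·(1−φ₀)/(1−φ)
h = 0.135 × (1 − 0.56)/(1 − 0.1892) = 0.135 × 0.5427 = 0.0733 km

0.073 km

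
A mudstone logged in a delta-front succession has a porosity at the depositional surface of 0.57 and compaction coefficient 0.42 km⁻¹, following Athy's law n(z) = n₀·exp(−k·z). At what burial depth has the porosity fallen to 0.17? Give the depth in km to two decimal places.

2.88 km

Invert Athy's law: z = ln(n₀/n) / k
z = ln(0.57/0.17) / 0.42 = ln(3.353) / 0.42 = 1.2098 / 0.42 = 2.881 km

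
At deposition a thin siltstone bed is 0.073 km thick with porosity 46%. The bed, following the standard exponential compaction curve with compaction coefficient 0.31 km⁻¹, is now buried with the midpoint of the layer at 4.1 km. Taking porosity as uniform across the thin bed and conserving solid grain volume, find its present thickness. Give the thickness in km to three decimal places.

0.045 km

Porosity at 4.1 km: φ = 0.46·exp(−0.31×4.1) = 0.1291
Solid-volume conservation: h(1−φ) = h₀(1−φ₀) ⇒ h = h₀·(1−φ₀)/(1−φ)
h = 0.073 × (1 − 0.46)/(1 − 0.1291) = 0.073 × 0.6200 = 0.0453 km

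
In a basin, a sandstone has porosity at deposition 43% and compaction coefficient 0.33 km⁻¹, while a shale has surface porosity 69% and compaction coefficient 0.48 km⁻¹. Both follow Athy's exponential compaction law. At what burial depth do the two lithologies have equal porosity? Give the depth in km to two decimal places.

Set phi₀ₐ e^(−kₐd) = phi₀ᵦ e^(−kᵦd) ⇒ ln(phi₀ₐ/phi₀ᵦ) = (kₐ − kᵦ)·d
d = ln(0.43/0.69) / (0.33 − 0.48) = -0.4729 / -0.15 = 3.153 km

3.15 km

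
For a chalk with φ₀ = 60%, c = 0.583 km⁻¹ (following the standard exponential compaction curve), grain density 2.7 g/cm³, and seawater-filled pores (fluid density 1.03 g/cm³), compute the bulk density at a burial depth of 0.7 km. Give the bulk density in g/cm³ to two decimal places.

2.03 g/cm³

Porosity at depth: φ = 0.6·exp(−0.583×0.7) = 0.6×0.6649 = 0.3989
Bulk density: ρ_b = (1−φ)ρ_g + φ·ρ_f = 0.6011×2.7 + 0.3989×1.03
       = 1.623 + 0.411 = 2.034 g/cm³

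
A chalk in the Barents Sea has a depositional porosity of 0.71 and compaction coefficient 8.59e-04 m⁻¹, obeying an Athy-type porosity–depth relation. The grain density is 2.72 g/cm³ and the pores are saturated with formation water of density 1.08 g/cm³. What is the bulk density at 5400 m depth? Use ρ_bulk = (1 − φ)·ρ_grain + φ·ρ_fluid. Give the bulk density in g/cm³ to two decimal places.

2.71 g/cm³

Working in km (1 km = 1000 m; c in km⁻¹ = c in m⁻¹ × 1000):
Porosity at depth: n = 0.71·exp(−0.859×5.4) = 0.71×0.0097 = 0.0069
Bulk density: ρ_b = (1−n)ρ_g + n·ρ_f = 0.9931×2.72 + 0.0069×1.08
       = 2.701 + 0.007 = 2.709 g/cm³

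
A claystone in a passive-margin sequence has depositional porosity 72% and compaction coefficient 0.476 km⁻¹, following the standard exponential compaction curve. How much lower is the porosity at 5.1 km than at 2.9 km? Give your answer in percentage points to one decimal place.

n(2.9) = 0.72·e^(−0.476×2.9) = 0.1811
n(5.1) = 0.72·e^(−0.476×5.1) = 0.0635
Δn = 0.1811 − 0.0635 = 0.1175

11.8 percentage points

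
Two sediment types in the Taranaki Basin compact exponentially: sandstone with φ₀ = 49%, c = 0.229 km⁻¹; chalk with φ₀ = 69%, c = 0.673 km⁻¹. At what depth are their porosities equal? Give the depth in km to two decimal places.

Set φ₀ₐ e^(−cₐd) = φ₀ᵦ e^(−cᵦd) ⇒ ln(φ₀ₐ/φ₀ᵦ) = (cₐ − cᵦ)·d
d = ln(0.49/0.69) / (0.229 − 0.673) = -0.3423 / -0.444 = 0.771 km

0.77 km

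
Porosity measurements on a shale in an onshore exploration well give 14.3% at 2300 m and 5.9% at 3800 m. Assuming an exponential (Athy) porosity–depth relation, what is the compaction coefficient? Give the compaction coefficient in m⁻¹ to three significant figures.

Working in km (1 km = 1000 m; k in km⁻¹ = k in m⁻¹ × 1000):
Athy: φ(z) = φ₀ e^(−kz) ⇒ φ₁/φ₂ = e^{k(z₂−z₁)} ⇒ k = ln(φ₁/φ₂)/(z₂−z₁)
k = ln(0.143/0.059) / (3.8 − 2.3) = ln(2.424) / 1.5 = 0.8853 / 1.5 = 0.5902 km⁻¹

0.000590 m⁻¹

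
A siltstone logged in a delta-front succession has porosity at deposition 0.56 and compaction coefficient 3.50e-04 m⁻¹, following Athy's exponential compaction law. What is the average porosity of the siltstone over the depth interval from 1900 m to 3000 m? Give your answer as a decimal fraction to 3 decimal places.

0.239

Working in km (1 km = 1000 m; β in km⁻¹ = β in m⁻¹ × 1000):
⟨n⟩ = (1/(Z₂−Z₁)) ∫ n₀ e^(−βZ) dZ = n₀·(e^(−β·Z₁) − e^(−β·Z₂)) / (β·(Z₂−Z₁))
e^(−0.35×1.9) = 0.5143; e^(−0.35×3) = 0.3499
⟨n⟩ = 0.56 × (0.5143 − 0.3499) / (0.35 × 1.1) = 0.56 × 0.4268 = 0.2390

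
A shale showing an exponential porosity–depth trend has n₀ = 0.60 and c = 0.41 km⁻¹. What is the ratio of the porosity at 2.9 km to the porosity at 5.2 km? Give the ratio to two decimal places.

2.57

n(z₁)/n(z₂) = e^(−c·z₁)/e^(−c·z₂) = e^{c(z₂−z₁)}
= exp(0.41 × 2.3) = exp(0.943) = 2.5677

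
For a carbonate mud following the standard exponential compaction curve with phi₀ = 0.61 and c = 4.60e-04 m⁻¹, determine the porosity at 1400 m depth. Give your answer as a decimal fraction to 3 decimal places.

Working in km (1 km = 1000 m; c in km⁻¹ = c in m⁻¹ × 1000):
phi = phi₀·exp(−c·Z) = 0.61 × exp(−0.46 × 1.4) = 0.61 × exp(−0.644)
  = 0.61 × 0.5252 = 0.3204

0.320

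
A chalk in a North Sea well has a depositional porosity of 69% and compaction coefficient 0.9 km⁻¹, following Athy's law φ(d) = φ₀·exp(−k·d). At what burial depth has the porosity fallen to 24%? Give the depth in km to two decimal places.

Invert Athy's law: d = ln(φ₀/φ) / k
d = ln(0.69/0.24) / 0.9 = ln(2.875) / 0.9 = 1.0561 / 0.9 = 1.173 km

1.17 km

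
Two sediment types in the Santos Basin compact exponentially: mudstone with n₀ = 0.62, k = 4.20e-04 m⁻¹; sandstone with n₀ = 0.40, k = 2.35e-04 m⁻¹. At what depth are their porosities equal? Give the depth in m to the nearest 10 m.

Working in km (1 km = 1000 m; k in km⁻¹ = k in m⁻¹ × 1000):
Set n₀ₐ e^(−kₐz) = n₀ᵦ e^(−kᵦz) ⇒ ln(n₀ₐ/n₀ᵦ) = (kₐ − kᵦ)·z
z = ln(0.62/0.4) / (0.42 − 0.235) = 0.4383 / 0.185 = 2.369 km

2370 m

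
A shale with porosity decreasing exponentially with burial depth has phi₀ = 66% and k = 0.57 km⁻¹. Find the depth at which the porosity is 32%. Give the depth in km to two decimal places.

1.27 km

Invert Athy's law: z = ln(phi₀/phi) / k
z = ln(0.66/0.32) / 0.57 = ln(2.062) / 0.57 = 0.7239 / 0.57 = 1.270 km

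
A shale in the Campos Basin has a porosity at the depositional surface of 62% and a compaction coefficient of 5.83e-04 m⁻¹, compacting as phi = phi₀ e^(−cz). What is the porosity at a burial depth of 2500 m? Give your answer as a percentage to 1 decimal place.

Working in km (1 km = 1000 m; c in km⁻¹ = c in m⁻¹ × 1000):
phi = phi₀·exp(−c·z) = 0.62 × exp(−0.583 × 2.5) = 0.62 × exp(−1.458)
  = 0.62 × 0.2328 = 0.1443

14.4%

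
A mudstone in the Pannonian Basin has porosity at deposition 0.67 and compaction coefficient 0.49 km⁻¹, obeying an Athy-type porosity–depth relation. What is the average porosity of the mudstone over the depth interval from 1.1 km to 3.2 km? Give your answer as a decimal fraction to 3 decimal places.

0.244

⟨n⟩ = (1/(Z₂−Z₁)) ∫ n₀ e^(−βZ) dZ = n₀·(e^(−β·Z₁) − e^(−β·Z₂)) / (β·(Z₂−Z₁))
e^(−0.49×1.1) = 0.5833; e^(−0.49×3.2) = 0.2085
⟨n⟩ = 0.67 × (0.5833 − 0.2085) / (0.49 × 2.1) = 0.67 × 0.3643 = 0.2441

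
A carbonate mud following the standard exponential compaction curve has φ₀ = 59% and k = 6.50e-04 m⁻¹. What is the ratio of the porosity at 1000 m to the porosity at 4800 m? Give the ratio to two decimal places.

11.82

Working in km (1 km = 1000 m; k in km⁻¹ = k in m⁻¹ × 1000):
φ(d₁)/φ(d₂) = e^(−k·d₁)/e^(−k·d₂) = e^{k(d₂−d₁)}
= exp(0.65 × 3.8) = exp(2.47) = 11.8224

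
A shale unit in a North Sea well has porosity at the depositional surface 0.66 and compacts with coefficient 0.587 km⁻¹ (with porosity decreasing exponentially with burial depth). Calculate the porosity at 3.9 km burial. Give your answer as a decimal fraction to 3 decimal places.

0.067

phi = phi₀·exp(−β·z) = 0.66 × exp(−0.587 × 3.9) = 0.66 × exp(−2.289)
  = 0.66 × 0.1013 = 0.0669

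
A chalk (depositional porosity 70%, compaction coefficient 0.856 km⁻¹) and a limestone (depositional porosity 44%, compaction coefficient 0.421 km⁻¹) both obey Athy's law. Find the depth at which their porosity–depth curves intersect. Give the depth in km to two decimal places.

1.07 km

Set phi₀ₐ e^(−cₐZ) = phi₀ᵦ e^(−cᵦZ) ⇒ ln(phi₀ₐ/phi₀ᵦ) = (cₐ − cᵦ)·Z
Z = ln(0.7/0.44) / (0.856 − 0.421) = 0.4643 / 0.435 = 1.067 km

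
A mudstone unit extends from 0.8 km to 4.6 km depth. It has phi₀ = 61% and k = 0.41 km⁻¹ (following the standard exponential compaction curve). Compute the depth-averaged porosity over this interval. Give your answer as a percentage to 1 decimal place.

⟨phi⟩ = (1/(d₂−d₁)) ∫ phi₀ e^(−kd) dd = phi₀·(e^(−k·d₁) − e^(−k·d₂)) / (k·(d₂−d₁))
e^(−0.41×0.8) = 0.7204; e^(−0.41×4.6) = 0.1517
⟨phi⟩ = 0.61 × (0.7204 − 0.1517) / (0.41 × 3.8) = 0.61 × 0.3650 = 0.2227

22.3%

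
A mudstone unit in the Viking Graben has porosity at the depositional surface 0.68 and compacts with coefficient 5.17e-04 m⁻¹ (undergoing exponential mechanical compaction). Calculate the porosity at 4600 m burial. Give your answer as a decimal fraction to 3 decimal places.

0.063

Working in km (1 km = 1000 m; β in km⁻¹ = β in m⁻¹ × 1000):
n = n₀·exp(−β·z) = 0.68 × exp(−0.517 × 4.6) = 0.68 × exp(−2.378)
  = 0.68 × 0.0927 = 0.0630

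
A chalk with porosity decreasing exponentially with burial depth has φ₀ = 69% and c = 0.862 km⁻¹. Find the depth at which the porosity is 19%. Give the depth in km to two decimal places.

Invert Athy's law: z = ln(φ₀/φ) / c
z = ln(0.69/0.19) / 0.862 = ln(3.632) / 0.862 = 1.2897 / 0.862 = 1.496 km

1.50 km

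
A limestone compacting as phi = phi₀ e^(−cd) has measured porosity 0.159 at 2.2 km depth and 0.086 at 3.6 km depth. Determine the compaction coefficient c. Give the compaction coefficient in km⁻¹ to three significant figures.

Athy: phi(d) = phi₀ e^(−cd) ⇒ phi₁/phi₂ = e^{c(d₂−d₁)} ⇒ c = ln(phi₁/phi₂)/(d₂−d₁)
c = ln(0.159/0.086) / (3.6 − 2.2) = ln(1.849) / 1.4 = 0.6146 / 1.4 = 0.439 km⁻¹

0.439 km⁻¹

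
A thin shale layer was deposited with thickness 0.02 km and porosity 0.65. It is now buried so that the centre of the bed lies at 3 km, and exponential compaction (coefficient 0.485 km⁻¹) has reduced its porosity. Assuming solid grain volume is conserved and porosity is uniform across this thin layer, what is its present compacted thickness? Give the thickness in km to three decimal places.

0.008 km

Porosity at 3 km: phi = 0.65·exp(−0.485×3) = 0.1517
Solid-volume conservation: h(1−phi) = h₀(1−phi₀) ⇒ h = h₀·(1−phi₀)/(1−phi)
h = 0.02 × (1 − 0.65)/(1 − 0.1517) = 0.02 × 0.4126 = 0.0083 km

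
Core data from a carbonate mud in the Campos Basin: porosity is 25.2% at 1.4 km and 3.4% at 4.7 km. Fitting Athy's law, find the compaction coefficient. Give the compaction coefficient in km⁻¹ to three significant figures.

0.607 km⁻¹

Athy: φ(d) = φ₀ e^(−cd) ⇒ φ₁/φ₂ = e^{c(d₂−d₁)} ⇒ c = ln(φ₁/φ₂)/(d₂−d₁)
c = ln(0.252/0.034) / (4.7 − 1.4) = ln(7.412) / 3.3 = 2.0031 / 3.3 = 0.607 km⁻¹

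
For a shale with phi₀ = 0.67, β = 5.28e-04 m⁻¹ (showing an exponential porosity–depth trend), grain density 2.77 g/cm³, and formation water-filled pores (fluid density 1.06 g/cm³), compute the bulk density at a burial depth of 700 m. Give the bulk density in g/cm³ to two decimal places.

Working in km (1 km = 1000 m; β in km⁻¹ = β in m⁻¹ × 1000):
Porosity at depth: phi = 0.67·exp(−0.528×0.7) = 0.67×0.6910 = 0.4630
Bulk density: ρ_b = (1−phi)ρ_g + phi·ρ_f = 0.5370×2.77 + 0.4630×1.06
       = 1.488 + 0.491 = 1.978 g/cm³

1.98 g/cm³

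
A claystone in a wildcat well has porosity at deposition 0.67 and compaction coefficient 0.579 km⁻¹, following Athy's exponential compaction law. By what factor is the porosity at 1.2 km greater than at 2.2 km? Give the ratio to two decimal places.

1.78

n(d₁)/n(d₂) = e^(−k·d₁)/e^(−k·d₂) = e^{k(d₂−d₁)}
= exp(0.579 × 1) = exp(0.579) = 1.7843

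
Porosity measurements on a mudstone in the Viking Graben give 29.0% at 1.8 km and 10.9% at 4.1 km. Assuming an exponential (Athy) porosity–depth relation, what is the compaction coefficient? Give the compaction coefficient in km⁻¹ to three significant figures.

0.425 km⁻¹

Athy: φ(Z) = φ₀ e^(−kZ) ⇒ φ₁/φ₂ = e^{k(Z₂−Z₁)} ⇒ k = ln(φ₁/φ₂)/(Z₂−Z₁)
k = ln(0.29/0.109) / (4.1 − 1.8) = ln(2.661) / 2.3 = 0.9785 / 2.3 = 0.4254 km⁻¹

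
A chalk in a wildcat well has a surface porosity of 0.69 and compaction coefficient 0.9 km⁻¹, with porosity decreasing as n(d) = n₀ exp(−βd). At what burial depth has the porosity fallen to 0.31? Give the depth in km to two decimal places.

0.89 km

Invert Athy's law: d = ln(n₀/n) / β
d = ln(0.69/0.31) / 0.9 = ln(2.226) / 0.9 = 0.8001 / 0.9 = 0.889 km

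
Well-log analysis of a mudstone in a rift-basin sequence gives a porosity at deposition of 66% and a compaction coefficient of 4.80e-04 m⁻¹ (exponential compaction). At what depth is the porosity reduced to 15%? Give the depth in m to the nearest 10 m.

Working in km (1 km = 1000 m; k in km⁻¹ = k in m⁻¹ × 1000):
Invert Athy's law: z = ln(φ₀/φ) / k
z = ln(0.66/0.15) / 0.48 = ln(4.4) / 0.48 = 1.4816 / 0.48 = 3.087 km

3090 m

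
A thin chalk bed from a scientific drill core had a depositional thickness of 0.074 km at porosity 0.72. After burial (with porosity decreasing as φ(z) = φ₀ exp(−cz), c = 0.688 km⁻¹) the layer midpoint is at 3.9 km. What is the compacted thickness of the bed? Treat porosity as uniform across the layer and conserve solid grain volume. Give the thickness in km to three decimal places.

0.022 km

Porosity at 3.9 km: φ = 0.72·exp(−0.688×3.9) = 0.0492
Solid-volume conservation: h(1−φ) = h₀(1−φ₀) ⇒ h = h₀·(1−φ₀)/(1−φ)
h = 0.074 × (1 − 0.72)/(1 − 0.0492) = 0.074 × 0.2945 = 0.0218 km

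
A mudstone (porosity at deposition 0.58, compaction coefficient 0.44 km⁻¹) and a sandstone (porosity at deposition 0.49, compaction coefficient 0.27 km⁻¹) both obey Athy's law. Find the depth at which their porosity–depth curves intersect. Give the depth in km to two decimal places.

0.99 km

Set phi₀ₐ e^(−kₐz) = phi₀ᵦ e^(−kᵦz) ⇒ ln(phi₀ₐ/phi₀ᵦ) = (kₐ − kᵦ)·z
z = ln(0.58/0.49) / (0.44 − 0.27) = 0.1686 / 0.17 = 0.992 km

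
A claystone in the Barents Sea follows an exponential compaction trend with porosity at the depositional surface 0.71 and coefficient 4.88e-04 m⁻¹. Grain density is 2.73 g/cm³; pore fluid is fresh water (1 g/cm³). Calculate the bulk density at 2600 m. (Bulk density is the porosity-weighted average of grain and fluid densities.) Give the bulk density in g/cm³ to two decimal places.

Working in km (1 km = 1000 m; k in km⁻¹ = k in m⁻¹ × 1000):
Porosity at depth: n = 0.71·exp(−0.488×2.6) = 0.71×0.2812 = 0.1996
Bulk density: ρ_b = (1−n)ρ_g + n·ρ_f = 0.8004×2.73 + 0.1996×1
       = 2.185 + 0.200 = 2.385 g/cm³

2.38 g/cm³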